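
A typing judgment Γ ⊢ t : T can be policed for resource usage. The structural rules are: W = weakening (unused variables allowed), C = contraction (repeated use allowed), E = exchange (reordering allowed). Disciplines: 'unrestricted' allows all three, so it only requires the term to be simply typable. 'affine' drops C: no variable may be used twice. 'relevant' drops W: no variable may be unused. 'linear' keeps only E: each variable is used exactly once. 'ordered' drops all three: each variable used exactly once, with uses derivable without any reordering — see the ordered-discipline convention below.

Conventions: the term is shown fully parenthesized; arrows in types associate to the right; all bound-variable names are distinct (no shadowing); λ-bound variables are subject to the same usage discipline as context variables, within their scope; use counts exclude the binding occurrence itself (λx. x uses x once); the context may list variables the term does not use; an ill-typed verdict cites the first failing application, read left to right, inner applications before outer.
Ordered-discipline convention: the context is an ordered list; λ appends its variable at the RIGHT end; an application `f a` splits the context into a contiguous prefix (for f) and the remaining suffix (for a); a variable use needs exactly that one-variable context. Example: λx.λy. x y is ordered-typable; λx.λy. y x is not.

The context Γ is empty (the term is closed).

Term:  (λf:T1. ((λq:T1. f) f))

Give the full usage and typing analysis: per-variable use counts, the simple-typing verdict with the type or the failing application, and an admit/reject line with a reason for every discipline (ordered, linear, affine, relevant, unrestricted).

usage: f (λ-bound): 2, q (λ-bound): 0
use order (left to right): f, f
typing: well-typed — term : T1 -> T1
ordered ✗ (repeated use of f ×2; unused: q — weakening required)
linear ✗ (repeated use of f ×2; unused: q — weakening required)
affine ✗ (repeated use of f ×2)
relevant ✗ (unused: q — weakening required)
unrestricted ✓ (typability at T1 -> T1 is all that's needed)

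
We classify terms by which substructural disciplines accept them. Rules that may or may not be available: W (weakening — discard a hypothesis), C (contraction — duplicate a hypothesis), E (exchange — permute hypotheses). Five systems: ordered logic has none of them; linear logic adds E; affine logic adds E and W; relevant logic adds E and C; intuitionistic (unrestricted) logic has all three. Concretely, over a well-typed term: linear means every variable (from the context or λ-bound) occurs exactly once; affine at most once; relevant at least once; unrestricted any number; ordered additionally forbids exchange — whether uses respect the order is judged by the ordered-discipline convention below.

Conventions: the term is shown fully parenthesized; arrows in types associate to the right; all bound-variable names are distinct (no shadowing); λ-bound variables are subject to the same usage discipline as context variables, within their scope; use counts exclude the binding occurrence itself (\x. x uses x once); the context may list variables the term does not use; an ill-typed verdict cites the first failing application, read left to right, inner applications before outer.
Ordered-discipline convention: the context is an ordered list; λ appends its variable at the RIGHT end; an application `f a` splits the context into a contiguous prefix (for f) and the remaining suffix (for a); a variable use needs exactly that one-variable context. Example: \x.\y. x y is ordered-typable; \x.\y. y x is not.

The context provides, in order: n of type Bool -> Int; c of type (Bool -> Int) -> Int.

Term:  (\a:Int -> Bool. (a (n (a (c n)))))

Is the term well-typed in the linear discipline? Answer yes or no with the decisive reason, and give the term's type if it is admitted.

no — n ×2, a ×2 used more than once (contraction)
use counts: n ×2; c ×1; a (bound) ×2
left-to-right use order: a, n, a, c, n
typing: well-typed at (Int -> Bool) -> Bool
summary: ordered ✗ | linear ✗ | affine ✗ | relevant ✓ | unrestricted ✓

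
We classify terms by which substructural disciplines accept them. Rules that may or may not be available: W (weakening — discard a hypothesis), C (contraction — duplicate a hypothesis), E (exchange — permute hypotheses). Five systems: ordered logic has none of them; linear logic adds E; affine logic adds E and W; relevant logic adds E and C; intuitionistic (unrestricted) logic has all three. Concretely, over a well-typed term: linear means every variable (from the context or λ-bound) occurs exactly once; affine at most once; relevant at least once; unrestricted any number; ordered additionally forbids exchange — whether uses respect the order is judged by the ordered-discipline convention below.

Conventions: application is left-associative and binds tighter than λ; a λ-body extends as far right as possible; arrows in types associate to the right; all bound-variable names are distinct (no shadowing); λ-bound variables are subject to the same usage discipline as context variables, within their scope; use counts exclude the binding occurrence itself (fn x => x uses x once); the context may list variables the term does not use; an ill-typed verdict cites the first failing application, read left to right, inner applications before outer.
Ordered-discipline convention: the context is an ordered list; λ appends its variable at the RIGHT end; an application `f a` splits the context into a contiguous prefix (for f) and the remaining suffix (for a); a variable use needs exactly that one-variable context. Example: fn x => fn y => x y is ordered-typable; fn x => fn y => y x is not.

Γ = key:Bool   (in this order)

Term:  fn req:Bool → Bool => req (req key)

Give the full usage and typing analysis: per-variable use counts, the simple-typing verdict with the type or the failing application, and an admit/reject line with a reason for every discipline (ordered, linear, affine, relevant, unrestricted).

usage: key: 1; req [bound]: 2
order of uses: req, req, key
typing: well-typed at (Bool → Bool) → Bool
ordered: ✗ — req ×2 used more than once (contraction)
linear: ✗ — req ×2 used more than once (contraction)
affine: ✗ — req ×2 used more than once (contraction)
relevant: ✓ — none of key, req goes unused
unrestricted: ✓ — well-typed at (Bool → Bool) → Bool; no restrictions here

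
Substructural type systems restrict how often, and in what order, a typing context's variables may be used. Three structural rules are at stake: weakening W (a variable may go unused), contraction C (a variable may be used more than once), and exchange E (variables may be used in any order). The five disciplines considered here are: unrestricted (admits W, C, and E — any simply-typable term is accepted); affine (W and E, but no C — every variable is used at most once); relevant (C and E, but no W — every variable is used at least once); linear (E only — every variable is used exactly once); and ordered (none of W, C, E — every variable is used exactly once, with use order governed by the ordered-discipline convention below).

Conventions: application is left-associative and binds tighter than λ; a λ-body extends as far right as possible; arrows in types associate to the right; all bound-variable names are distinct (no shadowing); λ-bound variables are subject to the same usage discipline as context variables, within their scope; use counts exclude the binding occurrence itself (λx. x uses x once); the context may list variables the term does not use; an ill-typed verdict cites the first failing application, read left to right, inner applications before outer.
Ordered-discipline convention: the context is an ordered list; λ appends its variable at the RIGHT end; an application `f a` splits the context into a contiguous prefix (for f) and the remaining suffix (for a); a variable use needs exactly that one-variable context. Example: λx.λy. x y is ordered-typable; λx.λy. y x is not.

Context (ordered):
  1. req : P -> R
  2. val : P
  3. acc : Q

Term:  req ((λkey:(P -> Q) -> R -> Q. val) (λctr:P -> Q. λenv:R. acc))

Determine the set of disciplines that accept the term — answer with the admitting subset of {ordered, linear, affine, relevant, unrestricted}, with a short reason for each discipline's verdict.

admitting disciplines: affine, unrestricted
usage: req ×1; val ×1; acc ×1; key [bound] ×0; ctr [bound] ×0; env [bound] ×0
left-to-right use order: req, val, acc
typing: the term checks, with type R
ordered: ✗ — needs weakening: key, ctr, env unused
linear: ✗ — needs weakening: key, ctr, env unused
affine: ✓ — no duplicate uses among req, val, acc, key, ctr, env
relevant: ✗ — needs weakening: key, ctr, env unused
unrestricted: ✓ — well-typed at R; no restrictions here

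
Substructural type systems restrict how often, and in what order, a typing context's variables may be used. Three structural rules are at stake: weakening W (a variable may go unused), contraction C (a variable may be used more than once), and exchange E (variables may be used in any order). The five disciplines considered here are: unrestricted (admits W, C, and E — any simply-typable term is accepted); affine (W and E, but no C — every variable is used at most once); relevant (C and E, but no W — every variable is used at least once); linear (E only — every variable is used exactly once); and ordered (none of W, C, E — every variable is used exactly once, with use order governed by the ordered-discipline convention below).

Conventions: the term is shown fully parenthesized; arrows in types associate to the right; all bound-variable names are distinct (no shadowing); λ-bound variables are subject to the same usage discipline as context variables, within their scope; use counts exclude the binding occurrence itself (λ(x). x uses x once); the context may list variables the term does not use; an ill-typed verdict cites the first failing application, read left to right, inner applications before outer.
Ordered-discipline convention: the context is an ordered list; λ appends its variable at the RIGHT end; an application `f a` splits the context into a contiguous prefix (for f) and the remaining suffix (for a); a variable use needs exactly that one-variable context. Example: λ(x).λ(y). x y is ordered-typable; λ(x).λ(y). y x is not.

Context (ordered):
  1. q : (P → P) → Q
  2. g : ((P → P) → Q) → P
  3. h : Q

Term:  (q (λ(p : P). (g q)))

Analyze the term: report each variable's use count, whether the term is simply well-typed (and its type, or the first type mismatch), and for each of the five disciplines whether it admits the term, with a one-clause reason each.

counts: q=2; g=1; h=0; p (λ-bound)=0
left-to-right use order: q, g, q
typing: well-typed — term : Q
ordered: ✗ — q ×2 used more than once (contraction); h, p left unused
linear: ✗ — q ×2 used more than once (contraction); h, p left unused
affine: ✗ — q ×2 used more than once (contraction)
relevant: ✗ — h, p left unused
unrestricted: ✓ — type-checks (Q) and nothing is barred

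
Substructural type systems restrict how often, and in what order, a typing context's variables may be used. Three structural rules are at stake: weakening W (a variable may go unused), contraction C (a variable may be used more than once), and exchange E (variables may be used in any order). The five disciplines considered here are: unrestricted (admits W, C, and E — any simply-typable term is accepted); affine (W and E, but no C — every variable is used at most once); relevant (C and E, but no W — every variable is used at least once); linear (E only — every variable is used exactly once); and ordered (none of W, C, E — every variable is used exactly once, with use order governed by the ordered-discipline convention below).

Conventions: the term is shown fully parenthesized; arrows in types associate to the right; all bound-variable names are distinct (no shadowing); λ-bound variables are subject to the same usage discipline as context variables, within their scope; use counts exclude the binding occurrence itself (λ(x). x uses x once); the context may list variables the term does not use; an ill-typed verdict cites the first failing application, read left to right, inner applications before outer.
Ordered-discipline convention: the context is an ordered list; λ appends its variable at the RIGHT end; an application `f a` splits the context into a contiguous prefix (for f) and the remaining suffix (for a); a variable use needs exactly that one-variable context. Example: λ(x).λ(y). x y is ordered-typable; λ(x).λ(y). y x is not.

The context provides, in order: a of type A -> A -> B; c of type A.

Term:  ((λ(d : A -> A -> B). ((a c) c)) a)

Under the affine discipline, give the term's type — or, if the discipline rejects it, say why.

not well-typed under affine — a ×2, c ×2 used more than once (contraction)
counts: a: 2; c: 2; d [bound]: 0
order of uses: a, c, c, a
typing: the term checks, with type B
across the five disciplines: ordered ✗; linear ✗; affine ✗; relevant ✗; unrestricted ✓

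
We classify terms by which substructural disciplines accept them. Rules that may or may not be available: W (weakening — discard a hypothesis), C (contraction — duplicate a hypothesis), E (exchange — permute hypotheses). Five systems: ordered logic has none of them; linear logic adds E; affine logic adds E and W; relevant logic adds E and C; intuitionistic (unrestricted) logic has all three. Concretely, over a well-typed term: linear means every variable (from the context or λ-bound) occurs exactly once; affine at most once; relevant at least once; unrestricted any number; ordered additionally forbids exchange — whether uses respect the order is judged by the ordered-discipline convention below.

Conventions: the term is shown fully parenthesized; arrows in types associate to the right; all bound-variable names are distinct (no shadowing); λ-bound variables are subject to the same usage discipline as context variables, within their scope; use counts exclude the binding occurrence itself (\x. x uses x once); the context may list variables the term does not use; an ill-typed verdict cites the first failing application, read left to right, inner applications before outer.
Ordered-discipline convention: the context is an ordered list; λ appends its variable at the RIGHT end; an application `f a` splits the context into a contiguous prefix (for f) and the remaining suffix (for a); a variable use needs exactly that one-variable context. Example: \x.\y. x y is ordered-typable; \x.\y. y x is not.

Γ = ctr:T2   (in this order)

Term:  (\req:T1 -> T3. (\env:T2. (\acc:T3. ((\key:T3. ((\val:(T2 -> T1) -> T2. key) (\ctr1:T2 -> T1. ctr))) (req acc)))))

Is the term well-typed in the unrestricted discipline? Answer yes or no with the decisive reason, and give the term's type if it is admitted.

no — not simply typable
counts: ctr: 1×, req [bound]: 1×, env [bound]: 0×, acc [bound]: 1×, key [bound]: 1×, val [bound]: 0×, ctr1 [bound]: 0×
left-to-right use order: key, ctr, req, acc
typing: ill-typed: argument of type T3 where T1 is required
across the five disciplines: ordered ✗ · linear ✗ · affine ✗ · relevant ✗ · unrestricted ✗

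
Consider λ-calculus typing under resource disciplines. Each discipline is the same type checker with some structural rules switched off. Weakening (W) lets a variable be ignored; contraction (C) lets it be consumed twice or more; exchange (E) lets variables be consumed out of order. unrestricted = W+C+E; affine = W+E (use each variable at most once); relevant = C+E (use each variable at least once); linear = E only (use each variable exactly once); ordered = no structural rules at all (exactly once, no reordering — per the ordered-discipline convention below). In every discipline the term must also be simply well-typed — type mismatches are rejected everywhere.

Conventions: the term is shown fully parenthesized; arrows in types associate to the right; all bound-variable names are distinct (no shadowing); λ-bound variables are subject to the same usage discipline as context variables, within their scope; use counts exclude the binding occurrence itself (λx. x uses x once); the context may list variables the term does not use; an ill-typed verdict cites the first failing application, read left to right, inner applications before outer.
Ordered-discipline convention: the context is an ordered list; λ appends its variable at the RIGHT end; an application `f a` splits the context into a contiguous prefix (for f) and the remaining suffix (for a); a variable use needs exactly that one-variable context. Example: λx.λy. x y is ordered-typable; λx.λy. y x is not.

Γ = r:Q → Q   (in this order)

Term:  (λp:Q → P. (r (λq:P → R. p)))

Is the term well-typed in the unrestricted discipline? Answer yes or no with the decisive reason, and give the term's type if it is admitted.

no — the type mismatch rejects it
variable uses: r: 1; p (λ-bound): 1; q (λ-bound): 0
use order (left to right): r, p
typing: ill-typed: a function awaiting Q gets (P → R) → Q → P
summary: ordered ✗, linear ✗, affine ✗, relevant ✗, unrestricted ✗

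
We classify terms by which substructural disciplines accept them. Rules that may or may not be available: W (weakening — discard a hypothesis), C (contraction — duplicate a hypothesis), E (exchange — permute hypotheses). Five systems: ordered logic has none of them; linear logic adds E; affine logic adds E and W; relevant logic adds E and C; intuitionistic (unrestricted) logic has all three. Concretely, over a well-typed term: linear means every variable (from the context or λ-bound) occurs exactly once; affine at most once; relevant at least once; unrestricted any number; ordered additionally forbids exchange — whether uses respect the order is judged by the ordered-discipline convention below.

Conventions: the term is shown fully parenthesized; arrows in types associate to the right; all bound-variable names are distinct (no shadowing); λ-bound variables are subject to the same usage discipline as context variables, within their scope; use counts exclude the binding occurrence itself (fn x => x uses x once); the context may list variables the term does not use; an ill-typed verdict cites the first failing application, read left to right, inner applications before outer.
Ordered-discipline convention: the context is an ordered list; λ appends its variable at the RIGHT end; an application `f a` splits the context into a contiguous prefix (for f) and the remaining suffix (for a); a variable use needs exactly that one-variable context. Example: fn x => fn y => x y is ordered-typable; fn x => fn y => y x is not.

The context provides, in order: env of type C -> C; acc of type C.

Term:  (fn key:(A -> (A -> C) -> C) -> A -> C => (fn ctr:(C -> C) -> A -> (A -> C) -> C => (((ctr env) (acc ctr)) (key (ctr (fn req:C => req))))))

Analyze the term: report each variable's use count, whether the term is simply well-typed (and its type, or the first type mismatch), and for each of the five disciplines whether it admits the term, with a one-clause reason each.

usage: env=1; acc=1; key [bound]=1; ctr [bound]=3; req [bound]=1
use order (left to right): ctr, env, acc, ctr, key, ctr, req
typing: ill-typed: can't apply a value of type C
ordered: ✗, fails simple typing
linear: ✗, a type mismatch blocks all five
affine: ✗, the type mismatch rejects it
relevant: ✗, not simply typable
unrestricted: ✗, fails simple typing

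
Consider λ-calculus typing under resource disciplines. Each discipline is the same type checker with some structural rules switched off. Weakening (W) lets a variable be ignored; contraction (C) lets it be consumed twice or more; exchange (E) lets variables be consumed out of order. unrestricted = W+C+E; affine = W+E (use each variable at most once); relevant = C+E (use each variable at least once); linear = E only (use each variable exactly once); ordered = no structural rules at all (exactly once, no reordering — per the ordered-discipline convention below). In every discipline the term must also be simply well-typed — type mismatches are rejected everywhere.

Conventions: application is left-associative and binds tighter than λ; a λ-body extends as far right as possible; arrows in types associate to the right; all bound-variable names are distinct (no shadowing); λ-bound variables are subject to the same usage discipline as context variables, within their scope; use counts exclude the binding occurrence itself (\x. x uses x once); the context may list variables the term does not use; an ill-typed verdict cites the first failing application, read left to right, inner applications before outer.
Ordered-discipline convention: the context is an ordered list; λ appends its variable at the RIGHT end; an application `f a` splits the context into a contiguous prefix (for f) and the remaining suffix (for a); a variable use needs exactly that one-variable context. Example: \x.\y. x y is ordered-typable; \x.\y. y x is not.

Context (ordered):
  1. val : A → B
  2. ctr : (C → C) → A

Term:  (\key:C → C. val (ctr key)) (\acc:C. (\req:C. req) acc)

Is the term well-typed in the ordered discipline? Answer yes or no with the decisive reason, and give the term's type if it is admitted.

yes — single-use (val, ctr, key, acc, req), ordered derivation ok; term : B
variable uses: val: 1×; ctr: 1×; key (λ-bound): 1×; acc (λ-bound): 1×; req (λ-bound): 1×
use order (left to right): val, ctr, key, req, acc
typing: well-typed at B
across the five disciplines: ordered ✓ | linear ✓ | affine ✓ | relevant ✓ | unrestricted ✓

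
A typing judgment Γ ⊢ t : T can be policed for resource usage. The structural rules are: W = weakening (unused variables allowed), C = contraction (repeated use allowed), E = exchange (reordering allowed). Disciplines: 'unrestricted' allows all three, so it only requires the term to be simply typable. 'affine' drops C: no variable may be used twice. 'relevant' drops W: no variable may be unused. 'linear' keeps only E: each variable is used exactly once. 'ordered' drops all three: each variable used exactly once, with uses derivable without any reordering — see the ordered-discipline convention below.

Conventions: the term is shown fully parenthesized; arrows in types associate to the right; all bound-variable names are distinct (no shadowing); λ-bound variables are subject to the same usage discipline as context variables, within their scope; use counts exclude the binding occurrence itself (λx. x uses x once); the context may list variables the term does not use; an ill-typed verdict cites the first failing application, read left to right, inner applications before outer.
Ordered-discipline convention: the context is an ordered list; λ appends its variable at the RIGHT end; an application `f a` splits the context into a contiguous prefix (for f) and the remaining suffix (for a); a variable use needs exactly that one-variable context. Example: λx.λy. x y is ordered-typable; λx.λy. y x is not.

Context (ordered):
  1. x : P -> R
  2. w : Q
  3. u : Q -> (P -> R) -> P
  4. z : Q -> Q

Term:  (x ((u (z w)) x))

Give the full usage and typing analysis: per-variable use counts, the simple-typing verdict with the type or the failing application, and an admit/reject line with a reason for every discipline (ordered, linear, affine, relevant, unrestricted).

variable uses: x: 2; w: 1; u: 1; z: 1
order of uses: x, u, z, w, x
typing: well-typed at R
ordered ✗ (uses contraction: x ×2)
linear ✗ (uses contraction: x ×2)
affine ✗ (uses contraction: x ×2)
relevant ✓ (none of x, w, u, z goes unused)
unrestricted ✓ (typability at R is all that's needed)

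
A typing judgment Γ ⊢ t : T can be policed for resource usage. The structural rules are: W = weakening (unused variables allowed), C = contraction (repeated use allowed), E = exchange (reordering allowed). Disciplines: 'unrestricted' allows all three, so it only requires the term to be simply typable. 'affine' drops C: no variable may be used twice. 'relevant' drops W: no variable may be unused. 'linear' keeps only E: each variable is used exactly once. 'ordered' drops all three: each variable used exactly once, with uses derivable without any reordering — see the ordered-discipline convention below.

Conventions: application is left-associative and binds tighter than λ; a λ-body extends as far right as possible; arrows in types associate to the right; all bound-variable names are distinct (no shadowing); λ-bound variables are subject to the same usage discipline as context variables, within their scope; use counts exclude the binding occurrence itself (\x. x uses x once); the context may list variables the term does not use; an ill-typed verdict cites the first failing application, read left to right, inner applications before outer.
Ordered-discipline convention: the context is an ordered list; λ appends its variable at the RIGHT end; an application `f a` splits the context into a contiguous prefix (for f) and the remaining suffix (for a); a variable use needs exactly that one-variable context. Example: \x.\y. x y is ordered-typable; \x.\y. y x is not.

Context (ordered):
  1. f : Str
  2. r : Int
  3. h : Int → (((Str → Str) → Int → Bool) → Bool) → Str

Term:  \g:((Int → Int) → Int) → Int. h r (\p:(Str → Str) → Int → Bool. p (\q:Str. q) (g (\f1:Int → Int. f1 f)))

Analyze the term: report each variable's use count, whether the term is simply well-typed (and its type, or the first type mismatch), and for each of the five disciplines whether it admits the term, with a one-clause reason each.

variable uses: f ×1, r ×1, h ×1, g [bound] ×1, p [bound] ×1, q [bound] ×1, f1 [bound] ×1
use order (left to right): h, r, p, q, g, f1, f
typing: ill-typed: a function awaiting Int gets Str
ordered ✗ (the type mismatch rejects it)
linear ✗ (not simply typable)
affine ✗ (fails simple typing)
relevant ✗ (a type mismatch blocks all five)
unrestricted ✗ (the type mismatch rejects it)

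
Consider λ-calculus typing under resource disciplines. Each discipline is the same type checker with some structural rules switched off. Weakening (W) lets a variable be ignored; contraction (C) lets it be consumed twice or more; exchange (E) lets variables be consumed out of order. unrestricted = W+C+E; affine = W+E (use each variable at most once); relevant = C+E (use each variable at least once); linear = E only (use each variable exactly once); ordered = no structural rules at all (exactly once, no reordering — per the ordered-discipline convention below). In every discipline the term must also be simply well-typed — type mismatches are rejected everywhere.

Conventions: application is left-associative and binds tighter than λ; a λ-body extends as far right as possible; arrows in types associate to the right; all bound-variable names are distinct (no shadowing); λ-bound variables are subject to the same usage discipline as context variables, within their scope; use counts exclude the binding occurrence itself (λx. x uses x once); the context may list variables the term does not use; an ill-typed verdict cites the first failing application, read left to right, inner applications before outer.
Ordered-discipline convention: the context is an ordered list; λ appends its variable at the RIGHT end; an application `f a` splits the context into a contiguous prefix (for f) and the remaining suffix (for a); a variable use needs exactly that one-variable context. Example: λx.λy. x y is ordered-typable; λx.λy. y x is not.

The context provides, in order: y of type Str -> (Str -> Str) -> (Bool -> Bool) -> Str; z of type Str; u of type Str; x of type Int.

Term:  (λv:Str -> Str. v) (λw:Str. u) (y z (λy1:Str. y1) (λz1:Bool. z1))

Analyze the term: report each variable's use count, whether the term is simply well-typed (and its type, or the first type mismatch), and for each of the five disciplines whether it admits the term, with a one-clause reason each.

usage: y ×1, z ×1, u ×1, x ×0, v (λ-bound) ×1, w (λ-bound) ×0, y1 (λ-bound) ×1, z1 (λ-bound) ×1
left-to-right use order: v, u, y, z, y1, z1
typing: well-typed — term : Str
ordered: ✗, unused: x, w — weakening required
linear: ✗, unused: x, w — weakening required
affine: ✓, y, z, u, x, v, w, y1, z1: no repeats, contraction unneeded
relevant: ✗, unused: x, w — weakening required
unrestricted: ✓, well-typed at Str; no restrictions here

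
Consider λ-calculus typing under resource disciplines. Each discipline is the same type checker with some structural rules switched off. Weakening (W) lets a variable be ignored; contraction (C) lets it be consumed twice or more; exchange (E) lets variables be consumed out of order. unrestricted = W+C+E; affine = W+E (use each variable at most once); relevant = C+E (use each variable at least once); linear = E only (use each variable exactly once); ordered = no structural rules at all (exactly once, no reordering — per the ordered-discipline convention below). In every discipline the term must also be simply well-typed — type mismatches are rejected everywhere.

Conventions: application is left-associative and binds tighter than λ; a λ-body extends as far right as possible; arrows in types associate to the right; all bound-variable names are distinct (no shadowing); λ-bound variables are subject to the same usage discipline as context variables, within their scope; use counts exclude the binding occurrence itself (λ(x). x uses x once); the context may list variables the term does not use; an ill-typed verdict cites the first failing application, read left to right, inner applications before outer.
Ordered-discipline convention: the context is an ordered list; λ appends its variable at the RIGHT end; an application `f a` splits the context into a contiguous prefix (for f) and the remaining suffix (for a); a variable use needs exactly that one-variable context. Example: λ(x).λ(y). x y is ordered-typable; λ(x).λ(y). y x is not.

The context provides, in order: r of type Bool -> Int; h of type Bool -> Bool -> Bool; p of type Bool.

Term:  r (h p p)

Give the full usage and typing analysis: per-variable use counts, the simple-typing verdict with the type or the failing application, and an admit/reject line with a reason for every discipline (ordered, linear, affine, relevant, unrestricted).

usage: r: 1; h: 1; p: 2
order of uses: r, h, p, p
typing: well-typed at Int
ordered: ✗ — uses contraction: p ×2
linear: ✗ — uses contraction: p ×2
affine: ✗ — uses contraction: p ×2
relevant: ✓ — r, h, p: all used, weakening unneeded
unrestricted: ✓ — well-typed at Int; no restrictions here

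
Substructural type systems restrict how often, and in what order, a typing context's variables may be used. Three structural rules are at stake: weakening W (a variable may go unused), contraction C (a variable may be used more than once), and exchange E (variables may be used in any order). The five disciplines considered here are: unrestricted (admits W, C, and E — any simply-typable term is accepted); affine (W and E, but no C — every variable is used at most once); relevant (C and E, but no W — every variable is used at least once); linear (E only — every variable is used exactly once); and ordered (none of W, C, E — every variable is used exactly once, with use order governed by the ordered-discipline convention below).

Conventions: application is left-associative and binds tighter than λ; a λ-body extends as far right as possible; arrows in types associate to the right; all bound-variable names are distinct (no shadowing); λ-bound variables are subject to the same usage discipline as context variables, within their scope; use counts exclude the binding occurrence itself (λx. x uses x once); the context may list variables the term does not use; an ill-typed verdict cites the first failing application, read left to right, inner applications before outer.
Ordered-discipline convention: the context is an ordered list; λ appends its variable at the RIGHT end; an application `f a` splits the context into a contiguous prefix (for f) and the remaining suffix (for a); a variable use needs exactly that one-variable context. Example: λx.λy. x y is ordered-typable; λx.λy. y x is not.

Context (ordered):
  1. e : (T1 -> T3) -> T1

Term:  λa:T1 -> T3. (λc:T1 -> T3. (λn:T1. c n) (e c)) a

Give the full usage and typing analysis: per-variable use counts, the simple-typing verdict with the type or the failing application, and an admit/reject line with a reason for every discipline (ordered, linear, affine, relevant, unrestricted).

variable uses: e ×1; a (bound) ×1; c (bound) ×2; n (bound) ×1
order of uses: c, n, e, c, a
typing: ✓ — (T1 -> T3) -> T3
ordered: ✗, repeated use of c ×2
linear: ✗, repeated use of c ×2
affine: ✗, repeated use of c ×2
relevant: ✓, at least one use each (e, a, c, n)
unrestricted: ✓, typability at (T1 -> T3) -> T3 is all that's needed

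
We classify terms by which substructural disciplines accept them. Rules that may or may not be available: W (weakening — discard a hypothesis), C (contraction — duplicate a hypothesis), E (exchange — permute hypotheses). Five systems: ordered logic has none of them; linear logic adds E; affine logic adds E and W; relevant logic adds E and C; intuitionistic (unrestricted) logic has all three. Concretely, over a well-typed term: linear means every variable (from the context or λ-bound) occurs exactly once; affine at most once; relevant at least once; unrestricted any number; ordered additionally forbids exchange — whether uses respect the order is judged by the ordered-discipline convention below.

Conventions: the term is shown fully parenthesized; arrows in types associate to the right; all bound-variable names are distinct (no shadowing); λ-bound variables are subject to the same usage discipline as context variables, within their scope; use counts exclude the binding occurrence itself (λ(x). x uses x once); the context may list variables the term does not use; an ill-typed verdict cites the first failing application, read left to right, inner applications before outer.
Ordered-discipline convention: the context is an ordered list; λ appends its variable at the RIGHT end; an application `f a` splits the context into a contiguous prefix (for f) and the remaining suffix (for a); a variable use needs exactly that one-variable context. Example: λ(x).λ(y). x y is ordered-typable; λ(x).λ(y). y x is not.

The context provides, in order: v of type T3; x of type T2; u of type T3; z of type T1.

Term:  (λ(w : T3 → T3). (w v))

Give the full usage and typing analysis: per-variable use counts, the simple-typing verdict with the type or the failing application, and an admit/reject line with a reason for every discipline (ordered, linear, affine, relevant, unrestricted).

counts: v=1; x=0; u=0; z=0; w [bound]=1
left-to-right use order: w, v
typing: ✓ — (T3 → T3) → T3
ordered: ✗ — unused: x, u, z — weakening required
linear: ✗ — unused: x, u, z — weakening required
affine: ✓ — no duplicate uses among v, x, u, z, w
relevant: ✗ — unused: x, u, z — weakening required
unrestricted: ✓ — well-typed at (T3 → T3) → T3; no restrictions here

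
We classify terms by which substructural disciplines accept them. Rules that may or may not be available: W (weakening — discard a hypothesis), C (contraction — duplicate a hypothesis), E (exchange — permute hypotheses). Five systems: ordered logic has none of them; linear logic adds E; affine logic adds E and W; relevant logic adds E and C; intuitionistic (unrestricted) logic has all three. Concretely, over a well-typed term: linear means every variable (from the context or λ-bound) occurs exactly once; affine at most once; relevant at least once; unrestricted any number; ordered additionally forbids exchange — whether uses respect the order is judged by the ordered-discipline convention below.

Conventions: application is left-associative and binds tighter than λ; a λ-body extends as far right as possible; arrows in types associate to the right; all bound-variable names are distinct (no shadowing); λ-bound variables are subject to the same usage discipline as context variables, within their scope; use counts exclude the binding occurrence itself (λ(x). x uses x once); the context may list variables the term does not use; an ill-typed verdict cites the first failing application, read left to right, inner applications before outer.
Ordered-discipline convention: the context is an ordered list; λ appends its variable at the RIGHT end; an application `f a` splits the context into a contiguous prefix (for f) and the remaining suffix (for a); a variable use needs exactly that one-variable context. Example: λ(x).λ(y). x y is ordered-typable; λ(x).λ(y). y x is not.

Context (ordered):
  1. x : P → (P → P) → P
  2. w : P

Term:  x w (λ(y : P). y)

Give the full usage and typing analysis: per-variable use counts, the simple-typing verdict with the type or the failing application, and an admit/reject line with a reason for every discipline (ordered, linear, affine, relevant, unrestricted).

use counts: x: 1×; w: 1×; y (λ-bound): 1×
order of uses: x, w, y
typing: the term checks, with type P
ordered: ✓, single-use (x, w, y), ordered derivation ok
linear: ✓, each of x, w, y used exactly once
affine: ✓, x, w, y: no repeats, contraction unneeded
relevant: ✓, x, w, y: all used, weakening unneeded
unrestricted: ✓, well-typed at P; no restrictions here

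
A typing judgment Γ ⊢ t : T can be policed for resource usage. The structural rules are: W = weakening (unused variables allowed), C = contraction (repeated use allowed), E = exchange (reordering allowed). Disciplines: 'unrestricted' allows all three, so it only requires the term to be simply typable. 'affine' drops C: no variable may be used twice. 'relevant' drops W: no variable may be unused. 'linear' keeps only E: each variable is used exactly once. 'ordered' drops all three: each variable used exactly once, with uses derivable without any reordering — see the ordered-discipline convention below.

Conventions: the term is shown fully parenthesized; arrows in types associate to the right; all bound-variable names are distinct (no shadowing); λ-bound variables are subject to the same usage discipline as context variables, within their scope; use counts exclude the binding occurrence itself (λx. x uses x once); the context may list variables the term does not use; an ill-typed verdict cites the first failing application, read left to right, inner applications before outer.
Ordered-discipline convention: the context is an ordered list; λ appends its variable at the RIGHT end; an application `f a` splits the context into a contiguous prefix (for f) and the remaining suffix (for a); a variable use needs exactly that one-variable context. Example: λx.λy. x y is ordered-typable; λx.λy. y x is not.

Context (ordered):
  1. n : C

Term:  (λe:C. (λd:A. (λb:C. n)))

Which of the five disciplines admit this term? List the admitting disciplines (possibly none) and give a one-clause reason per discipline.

admitting disciplines: affine, unrestricted
counts: n: 1; e (bound): 0; d (bound): 0; b (bound): 0
use order (left to right): n
typing: ✓ — C → A → C → C
ordered: ✗ — e, d, b never used (weakening)
linear: ✗ — e, d, b never used (weakening)
affine: ✓ — n, e, d, b: no repeats, contraction unneeded
relevant: ✗ — e, d, b never used (weakening)
unrestricted: ✓ — type-checks (C → A → C → C) and nothing is barred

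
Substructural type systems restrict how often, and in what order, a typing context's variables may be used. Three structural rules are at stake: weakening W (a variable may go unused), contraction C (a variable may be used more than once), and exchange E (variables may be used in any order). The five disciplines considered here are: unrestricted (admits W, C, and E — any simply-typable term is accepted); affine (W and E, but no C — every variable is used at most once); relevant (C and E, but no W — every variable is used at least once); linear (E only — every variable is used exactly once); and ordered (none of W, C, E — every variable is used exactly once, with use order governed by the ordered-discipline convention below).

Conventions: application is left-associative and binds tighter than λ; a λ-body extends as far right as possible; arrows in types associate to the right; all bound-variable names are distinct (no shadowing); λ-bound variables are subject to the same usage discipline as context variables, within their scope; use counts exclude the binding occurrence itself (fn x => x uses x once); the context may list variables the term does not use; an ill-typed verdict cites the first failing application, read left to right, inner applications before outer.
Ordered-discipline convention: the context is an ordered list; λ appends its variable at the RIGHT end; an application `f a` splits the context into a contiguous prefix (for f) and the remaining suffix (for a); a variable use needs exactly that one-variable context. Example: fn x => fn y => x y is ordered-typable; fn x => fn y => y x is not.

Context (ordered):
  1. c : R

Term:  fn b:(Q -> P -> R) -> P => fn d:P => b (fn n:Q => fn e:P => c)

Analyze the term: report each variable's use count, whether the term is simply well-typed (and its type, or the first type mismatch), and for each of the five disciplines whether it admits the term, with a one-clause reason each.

variable uses: c=1, b (λ-bound)=1, d (λ-bound)=0, n (λ-bound)=0, e (λ-bound)=0
use order (left to right): b, c
typing: well-typed — term : ((Q -> P -> R) -> P) -> P -> P
ordered: ✗ — d, n, e never used (weakening)
linear: ✗ — d, n, e never used (weakening)
affine: ✓ — at most one use each (c, b, d, n, e)
relevant: ✗ — d, n, e never used (weakening)
unrestricted: ✓ — simply typable at ((Q -> P -> R) -> P) -> P -> P; W, C, E all held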